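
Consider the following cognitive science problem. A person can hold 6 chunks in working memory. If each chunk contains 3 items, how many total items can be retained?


Total items = chunks * items_per_chunk
= 6 * 3
= 18


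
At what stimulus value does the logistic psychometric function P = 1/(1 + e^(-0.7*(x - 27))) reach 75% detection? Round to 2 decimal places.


At P = 0.75: 0.75 = 1/(1 + e^(-k*(x-x0)))
Solving: e^(-k*(x-x0)) = 1/3
x = x0 + ln(3)/k
ln(3) = 1.0986
x = 27 + 1.0986/0.7
= 27 + 1.5694
= 28.57


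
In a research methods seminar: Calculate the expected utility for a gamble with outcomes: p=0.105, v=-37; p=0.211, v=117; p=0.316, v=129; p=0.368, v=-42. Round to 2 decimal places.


EU = sum(p_i * v_i)
0.105 * -37 = -3.885
0.211 * 117 = 24.687
0.316 * 129 = 40.764
0.368 * -42 = -15.456
EU = -3.885 + 24.687 + 40.764 + -15.456
= 46.11


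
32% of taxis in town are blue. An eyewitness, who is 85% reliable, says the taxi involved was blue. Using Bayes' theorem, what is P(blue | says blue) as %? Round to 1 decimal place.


P(blue | says blue) = P(says blue | blue)*P(blue) / [P(says blue | blue)*P(blue) + P(says blue | not blue)*P(not blue)]
Numerator = 0.85 * 0.32 = 0.272
False identification = 0.15 * 0.68 = 0.102
P = 0.272 / (0.272 + 0.102)
= 0.272 / 0.374
As percentage = 72.7


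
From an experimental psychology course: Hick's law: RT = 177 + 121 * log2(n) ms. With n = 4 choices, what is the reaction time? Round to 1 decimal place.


RT = 177 + 121 * log2(4)
log2(4) = 2.0
RT = 177 + 121 * 2.0
= 177 + 242.0
= 419.0 ms


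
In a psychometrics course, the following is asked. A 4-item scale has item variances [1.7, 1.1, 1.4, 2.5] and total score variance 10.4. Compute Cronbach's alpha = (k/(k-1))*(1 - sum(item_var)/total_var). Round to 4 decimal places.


alpha = (k/(k-1)) * (1 - sum(s_i^2)/s_total^2)
sum(item variances) = 6.7
k/(k-1) = 4/3 = 1.333333
1 - 6.7/10.4 = 1 - 0.644231 = 0.355769
alpha = 1.333333 * 0.355769
= 0.4744


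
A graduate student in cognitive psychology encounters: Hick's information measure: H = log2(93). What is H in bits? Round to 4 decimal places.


H = log2(n)
H = log2(93)
= 6.5392


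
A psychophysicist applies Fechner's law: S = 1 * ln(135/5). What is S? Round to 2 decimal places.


S = 1 * ln(135/5)
I/I0 = 27.0
ln(27.0) = 3.2958
S = 1 * 3.2958
= 3.30


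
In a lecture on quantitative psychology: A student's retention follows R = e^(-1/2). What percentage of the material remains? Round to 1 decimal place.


R = e^(-t/S)
-t/S = -1/2 = -0.5
R = e^(-0.5) = 0.606531
Percentage = 0.606531 * 100
= 60.7


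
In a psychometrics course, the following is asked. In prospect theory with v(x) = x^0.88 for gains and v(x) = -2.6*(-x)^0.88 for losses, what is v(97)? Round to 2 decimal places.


Since x = 97 >= 0, use v(x) = x^0.88
97^0.88 = 56.0221
v(97) = 56.02


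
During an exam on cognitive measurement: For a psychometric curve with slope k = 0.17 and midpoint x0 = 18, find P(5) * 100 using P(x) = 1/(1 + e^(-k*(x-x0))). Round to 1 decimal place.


P(x) = 1/(1 + e^(-0.17*(5 - 18)))
Exponent = -0.17 * -13 = 2.21
e^(2.21) = 9.115716
P = 1/(1 + 9.115716) = 0.098856
Percentage = 9.9


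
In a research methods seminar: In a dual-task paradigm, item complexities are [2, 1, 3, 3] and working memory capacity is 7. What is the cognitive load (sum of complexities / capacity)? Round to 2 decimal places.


Total complexity = 2 + 1 + 3 + 3 = 9
Load = total / capacity = 9 / 7
= 1.29


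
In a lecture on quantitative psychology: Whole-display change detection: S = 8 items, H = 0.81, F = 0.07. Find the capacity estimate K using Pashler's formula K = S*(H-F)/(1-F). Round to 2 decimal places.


K = S * (H - F) / (1 - F)
H - F = 0.74
1 - F = 0.93
K = 8 * 0.74 / 0.93
= 6.37


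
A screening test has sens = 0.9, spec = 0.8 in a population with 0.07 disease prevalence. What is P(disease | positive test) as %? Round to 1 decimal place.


PPV = (sens * prev) / (sens * prev + (1-spec) * (1-prev))
Numerator = 0.9 * 0.07 = 0.063
P(positive and no disease) = (1 - spec) * (1 - prev) = (1 - 0.8) * (1 - 0.07) = 0.186
Denominator = 0.063 + 0.186 = 0.249
PPV = 0.063 / 0.249 = 0.253012
As percentage = 25.3


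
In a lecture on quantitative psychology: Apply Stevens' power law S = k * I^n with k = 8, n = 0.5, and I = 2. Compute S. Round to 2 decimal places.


S = 8 * 2^0.5
2^0.5 = 1.4142
S = 8 * 1.4142
= 11.31


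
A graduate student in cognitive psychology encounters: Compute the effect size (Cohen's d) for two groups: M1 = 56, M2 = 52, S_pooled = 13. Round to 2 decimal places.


Cohen's d = (M1 - M2) / S_pooled
= (56 - 52) / 13
= 4 / 13
= 0.31


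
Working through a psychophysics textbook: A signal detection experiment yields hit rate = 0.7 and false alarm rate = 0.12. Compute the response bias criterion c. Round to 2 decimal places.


c = -0.5 * (z(HR) + z(FAR))
z(0.7) = 0.5244
z(0.12) = -1.175
c = -0.5 * (0.5244 + -1.175)
= -0.5 * -0.6506
= 0.33


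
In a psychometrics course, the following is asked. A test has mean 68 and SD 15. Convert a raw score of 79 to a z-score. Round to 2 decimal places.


z = (X - mu) / sigma
= (79 - 68) / 15
= 11 / 15
= 0.73


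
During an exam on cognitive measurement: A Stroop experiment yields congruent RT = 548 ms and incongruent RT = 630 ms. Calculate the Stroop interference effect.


Stroop effect = RT(incongruent) - RT(congruent)
= 630 - 548
= 82 ms


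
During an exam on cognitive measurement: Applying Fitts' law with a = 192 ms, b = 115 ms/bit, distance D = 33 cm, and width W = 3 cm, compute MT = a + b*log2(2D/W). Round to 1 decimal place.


MT = 192 + 115 * log2(2*33/3)
2D/W = 22.0
log2(22.0) = 4.4594
MT = 192 + 115 * 4.4594
= 704.8 ms


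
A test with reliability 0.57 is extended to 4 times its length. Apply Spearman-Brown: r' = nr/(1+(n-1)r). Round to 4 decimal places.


r_new = n*r / (1 + (n-1)*r)
Numerator = 4 * 0.57 = 2.28
Denominator = 1 + 3 * 0.57 = 2.71
r_new = 2.28 / 2.71
= 0.8413


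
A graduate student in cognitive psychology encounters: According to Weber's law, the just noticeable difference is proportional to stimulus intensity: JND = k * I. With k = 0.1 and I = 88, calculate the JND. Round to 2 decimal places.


JND = k * I
JND = 0.1 * 88
= 8.80


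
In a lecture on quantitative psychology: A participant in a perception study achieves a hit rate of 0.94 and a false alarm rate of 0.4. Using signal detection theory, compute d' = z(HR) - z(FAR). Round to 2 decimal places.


d' = z(HR) - z(FAR)
z(0.94) = 1.5548
z(0.4) = -0.2533
d' = 1.5548 - -0.2533
= 1.81


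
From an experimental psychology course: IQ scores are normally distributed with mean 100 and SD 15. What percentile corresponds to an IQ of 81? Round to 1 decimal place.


z = (IQ - mean) / SD
z = (81 - 100) / 15 = -1.2667
Percentile = Phi(-1.2667) * 100
Phi(-1.2667) = 0.102631
= 10.3


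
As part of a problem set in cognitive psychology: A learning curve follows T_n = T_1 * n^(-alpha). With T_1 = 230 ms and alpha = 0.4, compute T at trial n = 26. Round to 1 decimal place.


T_n = 230 * 26^(-0.4)
26^(-0.4) = 0.271651
T_n = 230 * 0.271651
= 62.5 ms


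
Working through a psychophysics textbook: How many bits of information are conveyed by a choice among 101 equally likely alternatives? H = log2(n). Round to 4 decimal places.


H = log2(n)
H = log2(101)
= 6.6582


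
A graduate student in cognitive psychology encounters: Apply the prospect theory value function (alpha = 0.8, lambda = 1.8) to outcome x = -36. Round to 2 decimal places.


Since x = -36 < 0, use v(x) = -lambda*(-x)^alpha
(-x) = 36
36^0.8 = 17.5809
v(-36) = -1.8 * 17.5809
= -31.65


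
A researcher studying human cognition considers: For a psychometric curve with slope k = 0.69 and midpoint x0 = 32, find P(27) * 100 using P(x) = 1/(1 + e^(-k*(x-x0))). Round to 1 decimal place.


P(x) = 1/(1 + e^(-0.69*(27 - 32)))
Exponent = -0.69 * -5 = 3.45
e^(3.45) = 31.500392
P = 1/(1 + 31.500392) = 0.030769
Percentage = 3.1


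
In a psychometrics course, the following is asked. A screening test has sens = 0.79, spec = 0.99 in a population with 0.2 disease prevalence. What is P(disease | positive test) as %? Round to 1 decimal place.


PPV = (sens * prev) / (sens * prev + (1-spec) * (1-prev))
Numerator = 0.79 * 0.2 = 0.158
P(positive and no disease) = (1 - spec) * (1 - prev) = (1 - 0.99) * (1 - 0.2) = 0.008
Denominator = 0.158 + 0.008 = 0.166
PPV = 0.158 / 0.166 = 0.951807
As percentage = 95.2


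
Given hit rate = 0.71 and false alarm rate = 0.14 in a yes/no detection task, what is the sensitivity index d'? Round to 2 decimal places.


d' = z(HR) - z(FAR)
z(0.71) = 0.5534
z(0.14) = -1.0803
d' = 0.5534 - -1.0803
= 1.63


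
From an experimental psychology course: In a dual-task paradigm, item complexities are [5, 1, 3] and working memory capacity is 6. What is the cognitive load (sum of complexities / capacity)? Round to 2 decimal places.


Total complexity = 5 + 1 + 3 = 9
Load = total / capacity = 9 / 6
= 1.50


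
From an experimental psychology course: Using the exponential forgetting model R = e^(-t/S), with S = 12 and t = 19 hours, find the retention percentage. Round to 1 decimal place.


R = e^(-t/S)
-t/S = -19/12 = -1.583333
R = e^(-1.583333) = 0.20529
Percentage = 0.20529 * 100
= 20.5


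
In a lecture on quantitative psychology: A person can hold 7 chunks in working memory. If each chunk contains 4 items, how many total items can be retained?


Total items = chunks * items_per_chunk
= 7 * 4
= 28


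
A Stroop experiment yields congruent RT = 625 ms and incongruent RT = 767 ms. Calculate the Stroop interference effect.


Stroop effect = RT(incongruent) - RT(congruent)
= 767 - 625
= 142 ms


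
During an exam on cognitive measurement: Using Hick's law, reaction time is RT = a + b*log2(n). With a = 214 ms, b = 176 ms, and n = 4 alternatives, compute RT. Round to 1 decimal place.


RT = 214 + 176 * log2(4)
log2(4) = 2.0
RT = 214 + 176 * 2.0
= 214 + 352.0
= 566.0 ms


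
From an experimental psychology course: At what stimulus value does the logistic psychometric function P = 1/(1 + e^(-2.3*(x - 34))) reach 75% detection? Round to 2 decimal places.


At P = 0.75: 0.75 = 1/(1 + e^(-k*(x-x0)))
Solving: e^(-k*(x-x0)) = 1/3
x = x0 + ln(3)/k
ln(3) = 1.0986
x = 34 + 1.0986/2.3
= 34 + 0.4777
= 34.48


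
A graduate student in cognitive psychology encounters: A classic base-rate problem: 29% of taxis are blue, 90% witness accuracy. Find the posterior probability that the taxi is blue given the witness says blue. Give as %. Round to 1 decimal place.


P(blue | says blue) = P(says blue | blue)*P(blue) / [P(says blue | blue)*P(blue) + P(says blue | not blue)*P(not blue)]
Numerator = 0.9 * 0.29 = 0.261
False identification = 0.1 * 0.71 = 0.071
P = 0.261 / (0.261 + 0.071)
= 0.261 / 0.332
As percentage = 78.6


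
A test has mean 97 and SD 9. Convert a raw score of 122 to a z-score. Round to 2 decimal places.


z = (X - mu) / sigma
= (122 - 97) / 9
= 25 / 9
= 2.78


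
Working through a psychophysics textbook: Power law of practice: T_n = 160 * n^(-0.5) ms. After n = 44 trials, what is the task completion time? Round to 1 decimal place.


T_n = 160 * 44^(-0.5)
44^(-0.5) = 0.150756
T_n = 160 * 0.150756
= 24.1 ms


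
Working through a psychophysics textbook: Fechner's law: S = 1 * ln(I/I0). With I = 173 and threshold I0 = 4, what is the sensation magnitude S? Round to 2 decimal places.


S = 1 * ln(173/4)
I/I0 = 43.25
ln(43.25) = 3.767
S = 1 * 3.767
= 3.77


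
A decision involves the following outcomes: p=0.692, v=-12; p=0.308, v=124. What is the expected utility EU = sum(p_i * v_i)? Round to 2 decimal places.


EU = sum(p_i * v_i)
0.692 * -12 = -8.304
0.308 * 124 = 38.192
EU = -8.304 + 38.192
= 29.89


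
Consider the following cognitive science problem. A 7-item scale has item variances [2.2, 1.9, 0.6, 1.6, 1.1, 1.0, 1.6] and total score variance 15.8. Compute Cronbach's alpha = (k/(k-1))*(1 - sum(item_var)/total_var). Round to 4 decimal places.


alpha = (k/(k-1)) * (1 - sum(s_i^2)/s_total^2)
sum(item variances) = 10.0
k/(k-1) = 7/6 = 1.166667
1 - 10.0/15.8 = 1 - 0.632911 = 0.367089
alpha = 1.166667 * 0.367089
= 0.4283


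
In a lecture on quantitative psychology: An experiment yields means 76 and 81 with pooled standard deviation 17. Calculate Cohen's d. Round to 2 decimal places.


Cohen's d = (M1 - M2) / S_pooled
= (76 - 81) / 17
= -5 / 17
= -0.29


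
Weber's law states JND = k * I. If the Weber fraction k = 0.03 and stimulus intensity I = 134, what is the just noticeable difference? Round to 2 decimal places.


JND = k * I
JND = 0.03 * 134
= 4.02


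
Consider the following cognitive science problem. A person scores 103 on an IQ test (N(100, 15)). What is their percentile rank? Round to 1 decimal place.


z = (IQ - mean) / SD
z = (103 - 100) / 15 = 0.2
Percentile = Phi(0.2) * 100
Phi(0.2) = 0.57926
= 57.9


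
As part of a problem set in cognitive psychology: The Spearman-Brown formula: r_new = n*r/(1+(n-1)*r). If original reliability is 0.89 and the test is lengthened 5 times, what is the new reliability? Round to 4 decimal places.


r_new = n*r / (1 + (n-1)*r)
Numerator = 5 * 0.89 = 4.45
Denominator = 1 + 4 * 0.89 = 4.56
r_new = 4.45 / 4.56
= 0.9759


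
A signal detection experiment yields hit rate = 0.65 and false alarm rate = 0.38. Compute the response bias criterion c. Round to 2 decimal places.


c = -0.5 * (z(HR) + z(FAR))
z(0.65) = 0.3853
z(0.38) = -0.3055
c = -0.5 * (0.3853 + -0.3055)
= -0.5 * 0.0798
= -0.04


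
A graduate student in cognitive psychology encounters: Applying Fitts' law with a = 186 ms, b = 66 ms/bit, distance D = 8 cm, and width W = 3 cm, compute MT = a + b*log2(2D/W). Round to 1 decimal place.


MT = 186 + 66 * log2(2*8/3)
2D/W = 5.333333
log2(5.333333) = 2.415
MT = 186 + 66 * 2.415
= 345.4 ms


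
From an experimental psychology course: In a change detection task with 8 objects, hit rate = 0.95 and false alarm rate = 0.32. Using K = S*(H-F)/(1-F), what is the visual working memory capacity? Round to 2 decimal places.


K = S * (H - F) / (1 - F)
H - F = 0.63
1 - F = 0.68
K = 8 * 0.63 / 0.68
= 7.41


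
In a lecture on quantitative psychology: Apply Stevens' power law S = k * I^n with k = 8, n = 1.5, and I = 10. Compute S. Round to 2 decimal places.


S = 8 * 10^1.5
10^1.5 = 31.6228
S = 8 * 31.6228
= 252.98


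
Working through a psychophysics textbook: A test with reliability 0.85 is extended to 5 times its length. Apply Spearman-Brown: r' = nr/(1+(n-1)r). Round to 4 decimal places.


r_new = n*r / (1 + (n-1)*r)
Numerator = 5 * 0.85 = 4.25
Denominator = 1 + 4 * 0.85 = 4.4
r_new = 4.25 / 4.4
= 0.9659


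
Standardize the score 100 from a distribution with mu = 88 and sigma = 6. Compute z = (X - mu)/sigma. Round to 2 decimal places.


z = (X - mu) / sigma
= (100 - 88) / 6
= 12 / 6
= 2.00


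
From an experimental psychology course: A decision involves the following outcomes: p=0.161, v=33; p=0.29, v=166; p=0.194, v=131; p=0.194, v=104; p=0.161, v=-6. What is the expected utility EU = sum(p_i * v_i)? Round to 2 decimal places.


EU = sum(p_i * v_i)
0.161 * 33 = 5.313
0.29 * 166 = 48.14
0.194 * 131 = 25.414
0.194 * 104 = 20.176
0.161 * -6 = -0.966
EU = 5.313 + 48.14 + 25.414 + 20.176 + -0.966
= 98.08


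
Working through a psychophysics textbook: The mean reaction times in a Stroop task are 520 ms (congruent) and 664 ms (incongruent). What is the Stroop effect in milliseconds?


Stroop effect = RT(incongruent) - RT(congruent)
= 664 - 520
= 144 ms


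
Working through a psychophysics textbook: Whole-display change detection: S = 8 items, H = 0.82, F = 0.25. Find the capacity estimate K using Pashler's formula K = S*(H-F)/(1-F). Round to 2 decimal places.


K = S * (H - F) / (1 - F)
H - F = 0.57
1 - F = 0.75
K = 8 * 0.57 / 0.75
= 6.08


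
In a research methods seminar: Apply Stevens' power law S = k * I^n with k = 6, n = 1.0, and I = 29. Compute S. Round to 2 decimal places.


S = 6 * 29^1.0
29^1.0 = 29.0
S = 6 * 29.0
= 174.00


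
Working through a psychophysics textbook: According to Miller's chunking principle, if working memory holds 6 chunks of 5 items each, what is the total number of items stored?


Total items = chunks * items_per_chunk
= 6 * 5
= 30


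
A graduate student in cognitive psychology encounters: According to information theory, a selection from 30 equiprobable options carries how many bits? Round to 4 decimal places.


H = log2(n)
H = log2(30)
= 4.9069


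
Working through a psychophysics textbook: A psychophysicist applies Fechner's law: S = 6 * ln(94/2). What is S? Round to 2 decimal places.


S = 6 * ln(94/2)
I/I0 = 47.0
ln(47.0) = 3.8501
S = 6 * 3.8501
= 23.10


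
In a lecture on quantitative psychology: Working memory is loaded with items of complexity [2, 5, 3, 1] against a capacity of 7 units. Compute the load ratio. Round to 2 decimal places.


Total complexity = 2 + 5 + 3 + 1 = 11
Load = total / capacity = 11 / 7
= 1.57


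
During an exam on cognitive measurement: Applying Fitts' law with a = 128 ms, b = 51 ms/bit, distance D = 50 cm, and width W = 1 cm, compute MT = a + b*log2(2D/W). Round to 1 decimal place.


MT = 128 + 51 * log2(2*50/1)
2D/W = 100.0
log2(100.0) = 6.6439
MT = 128 + 51 * 6.6439
= 466.8 ms


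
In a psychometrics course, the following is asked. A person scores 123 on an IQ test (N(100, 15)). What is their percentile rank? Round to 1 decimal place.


z = (IQ - mean) / SD
z = (123 - 100) / 15 = 1.5333
Percentile = Phi(1.5333) * 100
Phi(1.5333) = 0.937399
= 93.7


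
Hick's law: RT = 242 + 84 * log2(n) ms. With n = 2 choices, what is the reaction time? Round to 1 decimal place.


RT = 242 + 84 * log2(2)
log2(2) = 1.0
RT = 242 + 84 * 1.0
= 242 + 84.0
= 326.0 ms


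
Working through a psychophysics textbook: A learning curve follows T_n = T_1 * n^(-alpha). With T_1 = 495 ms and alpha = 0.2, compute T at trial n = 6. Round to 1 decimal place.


T_n = 495 * 6^(-0.2)
6^(-0.2) = 0.698827
T_n = 495 * 0.698827
= 345.9 ms


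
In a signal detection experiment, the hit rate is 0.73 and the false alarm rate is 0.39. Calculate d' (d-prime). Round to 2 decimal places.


d' = z(HR) - z(FAR)
z(0.73) = 0.6128
z(0.39) = -0.2793
d' = 0.6128 - -0.2793
= 0.89


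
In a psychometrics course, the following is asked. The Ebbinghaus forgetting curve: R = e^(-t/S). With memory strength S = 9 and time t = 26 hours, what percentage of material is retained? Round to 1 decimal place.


R = e^(-t/S)
-t/S = -26/9 = -2.888889
R = e^(-2.888889) = 0.055638
Percentage = 0.055638 * 100
= 5.6


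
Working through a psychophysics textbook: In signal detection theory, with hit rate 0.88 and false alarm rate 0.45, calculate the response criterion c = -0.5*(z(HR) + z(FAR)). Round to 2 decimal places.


c = -0.5 * (z(HR) + z(FAR))
z(0.88) = 1.175
z(0.45) = -0.1257
c = -0.5 * (1.175 + -0.1257)
= -0.5 * 1.0493
= -0.52


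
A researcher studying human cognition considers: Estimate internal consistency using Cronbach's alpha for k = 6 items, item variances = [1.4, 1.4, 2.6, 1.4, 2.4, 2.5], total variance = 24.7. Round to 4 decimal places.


alpha = (k/(k-1)) * (1 - sum(s_i^2)/s_total^2)
sum(item variances) = 11.7
k/(k-1) = 6/5 = 1.2
1 - 11.7/24.7 = 1 - 0.473684 = 0.526316
alpha = 1.2 * 0.526316
= 0.6316


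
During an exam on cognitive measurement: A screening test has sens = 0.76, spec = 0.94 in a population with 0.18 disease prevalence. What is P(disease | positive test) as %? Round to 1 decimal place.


PPV = (sens * prev) / (sens * prev + (1-spec) * (1-prev))
Numerator = 0.76 * 0.18 = 0.1368
P(positive and no disease) = (1 - spec) * (1 - prev) = (1 - 0.94) * (1 - 0.18) = 0.0492
Denominator = 0.1368 + 0.0492 = 0.186
PPV = 0.1368 / 0.186 = 0.735484
As percentage = 73.5


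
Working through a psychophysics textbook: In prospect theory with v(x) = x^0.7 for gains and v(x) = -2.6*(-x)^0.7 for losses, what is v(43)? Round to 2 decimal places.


Since x = 43 >= 0, use v(x) = x^0.7
43^0.7 = 13.9132
v(43) = 13.91


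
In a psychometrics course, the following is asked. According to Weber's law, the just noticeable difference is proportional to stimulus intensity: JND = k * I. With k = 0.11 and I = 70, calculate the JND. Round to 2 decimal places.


JND = k * I
JND = 0.11 * 70
= 7.70


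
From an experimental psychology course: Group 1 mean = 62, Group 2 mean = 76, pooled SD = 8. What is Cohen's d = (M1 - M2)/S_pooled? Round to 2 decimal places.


Cohen's d = (M1 - M2) / S_pooled
= (62 - 76) / 8
= -14 / 8
= -1.75


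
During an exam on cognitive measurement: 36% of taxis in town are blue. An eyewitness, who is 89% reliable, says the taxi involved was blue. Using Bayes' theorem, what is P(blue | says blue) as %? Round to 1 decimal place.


P(blue | says blue) = P(says blue | blue)*P(blue) / [P(says blue | blue)*P(blue) + P(says blue | not blue)*P(not blue)]
Numerator = 0.89 * 0.36 = 0.3204
False identification = 0.11 * 0.64 = 0.0704
P = 0.3204 / (0.3204 + 0.0704)
= 0.3204 / 0.3908
As percentage = 82.0


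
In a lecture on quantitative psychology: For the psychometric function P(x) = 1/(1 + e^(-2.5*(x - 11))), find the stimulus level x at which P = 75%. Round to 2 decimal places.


At P = 0.75: 0.75 = 1/(1 + e^(-k*(x-x0)))
Solving: e^(-k*(x-x0)) = 1/3
x = x0 + ln(3)/k
ln(3) = 1.0986
x = 11 + 1.0986/2.5
= 11 + 0.4394
= 11.44


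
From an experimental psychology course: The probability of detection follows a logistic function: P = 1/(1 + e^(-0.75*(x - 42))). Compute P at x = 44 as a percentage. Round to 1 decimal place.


P(x) = 1/(1 + e^(-0.75*(44 - 42)))
Exponent = -0.75 * 2 = -1.5
e^(-1.5) = 0.22313
P = 1/(1 + 0.22313) = 0.817575
Percentage = 81.8


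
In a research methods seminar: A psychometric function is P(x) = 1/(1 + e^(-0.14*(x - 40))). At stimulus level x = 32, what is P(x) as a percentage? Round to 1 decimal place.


P(x) = 1/(1 + e^(-0.14*(32 - 40)))
Exponent = -0.14 * -8 = 1.12
e^(1.12) = 3.064854
P = 1/(1 + 3.064854) = 0.246011
Percentage = 24.6


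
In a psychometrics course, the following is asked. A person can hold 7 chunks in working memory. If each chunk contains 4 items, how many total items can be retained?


Total items = chunks * items_per_chunk
= 7 * 4
= 28


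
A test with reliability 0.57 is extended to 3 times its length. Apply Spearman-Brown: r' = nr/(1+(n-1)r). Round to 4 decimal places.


r_new = n*r / (1 + (n-1)*r)
Numerator = 3 * 0.57 = 1.71
Denominator = 1 + 2 * 0.57 = 2.14
r_new = 1.71 / 2.14
= 0.7991


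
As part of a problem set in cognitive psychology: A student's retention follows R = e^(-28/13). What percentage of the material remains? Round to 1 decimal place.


R = e^(-t/S)
-t/S = -28/13 = -2.153846
R = e^(-2.153846) = 0.116037
Percentage = 0.116037 * 100
= 11.6


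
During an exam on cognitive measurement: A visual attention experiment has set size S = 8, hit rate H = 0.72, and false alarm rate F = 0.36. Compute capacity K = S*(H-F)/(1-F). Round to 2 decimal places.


K = S * (H - F) / (1 - F)
H - F = 0.36
1 - F = 0.64
K = 8 * 0.36 / 0.64
= 4.50


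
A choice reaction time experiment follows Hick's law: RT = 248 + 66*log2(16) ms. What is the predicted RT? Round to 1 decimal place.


RT = 248 + 66 * log2(16)
log2(16) = 4.0
RT = 248 + 66 * 4.0
= 248 + 264.0
= 512.0 ms


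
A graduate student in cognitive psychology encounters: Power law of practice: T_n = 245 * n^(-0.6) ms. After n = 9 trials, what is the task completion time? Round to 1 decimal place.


T_n = 245 * 9^(-0.6)
9^(-0.6) = 0.267581
T_n = 245 * 0.267581
= 65.6 ms


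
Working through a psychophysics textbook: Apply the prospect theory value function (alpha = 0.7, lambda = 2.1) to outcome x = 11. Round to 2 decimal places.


Since x = 11 >= 0, use v(x) = x^0.7
11^0.7 = 5.3577
v(11) = 5.36


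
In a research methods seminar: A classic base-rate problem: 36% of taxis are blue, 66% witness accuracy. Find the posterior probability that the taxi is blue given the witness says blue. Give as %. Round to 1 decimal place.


P(blue | says blue) = P(says blue | blue)*P(blue) / [P(says blue | blue)*P(blue) + P(says blue | not blue)*P(not blue)]
Numerator = 0.66 * 0.36 = 0.2376
False identification = 0.34 * 0.64 = 0.2176
P = 0.2376 / (0.2376 + 0.2176)
= 0.2376 / 0.4552
As percentage = 52.2


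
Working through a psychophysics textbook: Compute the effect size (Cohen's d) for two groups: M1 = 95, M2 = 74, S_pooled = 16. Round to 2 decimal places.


Cohen's d = (M1 - M2) / S_pooled
= (95 - 74) / 16
= 21 / 16
= 1.31


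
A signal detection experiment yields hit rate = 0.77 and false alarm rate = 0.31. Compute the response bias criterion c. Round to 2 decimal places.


c = -0.5 * (z(HR) + z(FAR))
z(0.77) = 0.7388
z(0.31) = -0.4959
c = -0.5 * (0.7388 + -0.4959)
= -0.5 * 0.2429
= -0.12


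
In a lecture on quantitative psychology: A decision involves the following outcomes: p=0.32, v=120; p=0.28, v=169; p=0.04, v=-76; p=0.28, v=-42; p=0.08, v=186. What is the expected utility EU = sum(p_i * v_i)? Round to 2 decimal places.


EU = sum(p_i * v_i)
0.32 * 120 = 38.4
0.28 * 169 = 47.32
0.04 * -76 = -3.04
0.28 * -42 = -11.76
0.08 * 186 = 14.88
EU = 38.4 + 47.32 + -3.04 + -11.76 + 14.88
= 85.80


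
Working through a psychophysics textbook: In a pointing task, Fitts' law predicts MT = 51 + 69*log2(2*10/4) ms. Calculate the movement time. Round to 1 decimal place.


MT = 51 + 69 * log2(2*10/4)
2D/W = 5.0
log2(5.0) = 2.3219
MT = 51 + 69 * 2.3219
= 211.2 ms


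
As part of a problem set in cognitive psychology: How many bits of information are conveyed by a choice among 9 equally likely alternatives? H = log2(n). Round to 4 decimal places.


H = log2(n)
H = log2(9)
= 3.1699


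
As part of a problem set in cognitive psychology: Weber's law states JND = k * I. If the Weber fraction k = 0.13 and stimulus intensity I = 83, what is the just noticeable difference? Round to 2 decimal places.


JND = k * I
JND = 0.13 * 83
= 10.79


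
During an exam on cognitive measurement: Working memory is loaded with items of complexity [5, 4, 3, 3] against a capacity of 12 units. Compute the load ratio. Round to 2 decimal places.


Total complexity = 5 + 4 + 3 + 3 = 15
Load = total / capacity = 15 / 12
= 1.25


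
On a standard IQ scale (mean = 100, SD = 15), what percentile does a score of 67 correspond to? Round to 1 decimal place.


z = (IQ - mean) / SD
z = (67 - 100) / 15 = -2.2
Percentile = Phi(-2.2) * 100
Phi(-2.2) = 0.013903
= 1.4


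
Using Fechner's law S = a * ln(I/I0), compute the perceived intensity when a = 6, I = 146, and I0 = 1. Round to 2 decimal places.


S = 6 * ln(146/1)
I/I0 = 146.0
ln(146.0) = 4.9836
S = 6 * 4.9836
= 29.90


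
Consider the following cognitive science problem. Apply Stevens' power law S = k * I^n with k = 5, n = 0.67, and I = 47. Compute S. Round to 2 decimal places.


S = 5 * 47^0.67
47^0.67 = 13.1918
S = 5 * 13.1918
= 65.96


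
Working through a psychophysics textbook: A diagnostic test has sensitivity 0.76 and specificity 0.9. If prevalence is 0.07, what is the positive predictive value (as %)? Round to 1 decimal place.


PPV = (sens * prev) / (sens * prev + (1-spec) * (1-prev))
Numerator = 0.76 * 0.07 = 0.0532
P(positive and no disease) = (1 - spec) * (1 - prev) = (1 - 0.9) * (1 - 0.07) = 0.093
Denominator = 0.0532 + 0.093 = 0.1462
PPV = 0.0532 / 0.1462 = 0.363885
As percentage = 36.4


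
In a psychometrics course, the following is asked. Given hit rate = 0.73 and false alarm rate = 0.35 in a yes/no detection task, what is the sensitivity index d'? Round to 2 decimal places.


d' = z(HR) - z(FAR)
z(0.73) = 0.6128
z(0.35) = -0.3853
d' = 0.6128 - -0.3853
= 1.00


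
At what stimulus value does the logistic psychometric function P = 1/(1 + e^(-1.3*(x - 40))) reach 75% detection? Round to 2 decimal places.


At P = 0.75: 0.75 = 1/(1 + e^(-k*(x-x0)))
Solving: e^(-k*(x-x0)) = 1/3
x = x0 + ln(3)/k
ln(3) = 1.0986
x = 40 + 1.0986/1.3
= 40 + 0.8451
= 40.85


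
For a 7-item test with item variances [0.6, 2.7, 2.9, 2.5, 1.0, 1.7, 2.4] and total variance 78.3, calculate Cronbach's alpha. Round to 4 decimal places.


alpha = (k/(k-1)) * (1 - sum(s_i^2)/s_total^2)
sum(item variances) = 13.8
k/(k-1) = 7/6 = 1.166667
1 - 13.8/78.3 = 1 - 0.176245 = 0.823755
alpha = 1.166667 * 0.823755
= 0.9610


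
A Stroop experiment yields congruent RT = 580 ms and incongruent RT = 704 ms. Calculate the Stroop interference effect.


Stroop effect = RT(incongruent) - RT(congruent)
= 704 - 580
= 124 ms


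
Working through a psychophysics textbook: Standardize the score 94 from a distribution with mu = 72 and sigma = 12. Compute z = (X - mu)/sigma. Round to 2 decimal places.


z = (X - mu) / sigma
= (94 - 72) / 12
= 22 / 12
= 1.83


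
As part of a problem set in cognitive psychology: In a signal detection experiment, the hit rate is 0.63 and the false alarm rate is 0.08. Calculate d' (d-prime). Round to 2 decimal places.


d' = z(HR) - z(FAR)
z(0.63) = 0.3319
z(0.08) = -1.4051
d' = 0.3319 - -1.4051
= 1.74


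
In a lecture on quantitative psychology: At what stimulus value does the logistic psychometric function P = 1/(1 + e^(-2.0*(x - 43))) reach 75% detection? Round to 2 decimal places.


At P = 0.75: 0.75 = 1/(1 + e^(-k*(x-x0)))
Solving: e^(-k*(x-x0)) = 1/3
x = x0 + ln(3)/k
ln(3) = 1.0986
x = 43 + 1.0986/2.0
= 43 + 0.5493
= 43.55


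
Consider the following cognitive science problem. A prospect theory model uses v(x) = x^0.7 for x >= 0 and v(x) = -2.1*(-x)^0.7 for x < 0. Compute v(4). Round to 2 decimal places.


Since x = 4 >= 0, use v(x) = x^0.7
4^0.7 = 2.639
v(4) = 2.64


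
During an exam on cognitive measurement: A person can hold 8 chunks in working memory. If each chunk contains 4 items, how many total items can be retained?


Total items = chunks * items_per_chunk
= 8 * 4
= 32


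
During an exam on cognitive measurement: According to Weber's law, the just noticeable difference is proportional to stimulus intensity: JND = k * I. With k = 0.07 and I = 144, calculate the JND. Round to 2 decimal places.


JND = k * I
JND = 0.07 * 144
= 10.08


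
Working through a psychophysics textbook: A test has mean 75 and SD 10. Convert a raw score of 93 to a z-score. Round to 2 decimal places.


z = (X - mu) / sigma
= (93 - 75) / 10
= 18 / 10
= 1.80


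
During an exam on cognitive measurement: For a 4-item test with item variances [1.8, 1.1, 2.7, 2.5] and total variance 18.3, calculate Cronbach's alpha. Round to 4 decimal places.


alpha = (k/(k-1)) * (1 - sum(s_i^2)/s_total^2)
sum(item variances) = 8.1
k/(k-1) = 4/3 = 1.333333
1 - 8.1/18.3 = 1 - 0.442623 = 0.557377
alpha = 1.333333 * 0.557377
= 0.7432


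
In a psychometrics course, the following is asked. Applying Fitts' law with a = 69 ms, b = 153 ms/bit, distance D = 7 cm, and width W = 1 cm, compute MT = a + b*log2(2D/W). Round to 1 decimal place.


MT = 69 + 153 * log2(2*7/1)
2D/W = 14.0
log2(14.0) = 3.8074
MT = 69 + 153 * 3.8074
= 651.5 ms


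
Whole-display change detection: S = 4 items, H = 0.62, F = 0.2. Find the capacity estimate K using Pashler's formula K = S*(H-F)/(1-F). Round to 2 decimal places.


K = S * (H - F) / (1 - F)
H - F = 0.42
1 - F = 0.8
K = 4 * 0.42 / 0.8
= 2.10


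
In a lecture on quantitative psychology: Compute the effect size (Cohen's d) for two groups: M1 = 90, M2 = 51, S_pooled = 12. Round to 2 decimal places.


Cohen's d = (M1 - M2) / S_pooled
= (90 - 51) / 12
= 39 / 12
= 3.25


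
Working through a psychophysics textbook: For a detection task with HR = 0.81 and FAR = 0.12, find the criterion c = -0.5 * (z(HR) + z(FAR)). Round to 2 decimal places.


c = -0.5 * (z(HR) + z(FAR))
z(0.81) = 0.8779
z(0.12) = -1.175
c = -0.5 * (0.8779 + -1.175)
= -0.5 * -0.2971
= 0.15


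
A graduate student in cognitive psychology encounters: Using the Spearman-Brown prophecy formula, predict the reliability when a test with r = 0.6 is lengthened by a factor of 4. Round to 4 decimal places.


r_new = n*r / (1 + (n-1)*r)
Numerator = 4 * 0.6 = 2.4
Denominator = 1 + 3 * 0.6 = 2.8
r_new = 2.4 / 2.8
= 0.8571


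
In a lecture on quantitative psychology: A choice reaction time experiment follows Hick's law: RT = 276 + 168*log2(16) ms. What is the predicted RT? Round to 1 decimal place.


RT = 276 + 168 * log2(16)
log2(16) = 4.0
RT = 276 + 168 * 4.0
= 276 + 672.0
= 948.0 ms


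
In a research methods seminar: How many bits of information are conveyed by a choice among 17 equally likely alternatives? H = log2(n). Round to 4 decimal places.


H = log2(n)
H = log2(17)
= 4.0875


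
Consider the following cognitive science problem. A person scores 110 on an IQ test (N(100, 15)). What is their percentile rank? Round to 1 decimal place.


z = (IQ - mean) / SD
z = (110 - 100) / 15 = 0.6667
Percentile = Phi(0.6667) * 100
Phi(0.6667) = 0.747518
= 74.8


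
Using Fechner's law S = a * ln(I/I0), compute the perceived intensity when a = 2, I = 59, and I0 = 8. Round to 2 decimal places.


S = 2 * ln(59/8)
I/I0 = 7.375
ln(7.375) = 1.9981
S = 2 * 1.9981
= 4.00


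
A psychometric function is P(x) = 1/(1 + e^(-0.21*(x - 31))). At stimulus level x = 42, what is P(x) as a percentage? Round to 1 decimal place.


P(x) = 1/(1 + e^(-0.21*(42 - 31)))
Exponent = -0.21 * 11 = -2.31
e^(-2.31) = 0.099261
P = 1/(1 + 0.099261) = 0.909702
Percentage = 91.0


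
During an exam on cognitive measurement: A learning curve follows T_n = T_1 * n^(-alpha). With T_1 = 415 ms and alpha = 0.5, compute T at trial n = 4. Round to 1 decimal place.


T_n = 415 * 4^(-0.5)
4^(-0.5) = 0.5
T_n = 415 * 0.5
= 207.5 ms


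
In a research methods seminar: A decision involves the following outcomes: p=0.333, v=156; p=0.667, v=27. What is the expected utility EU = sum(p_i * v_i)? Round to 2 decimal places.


EU = sum(p_i * v_i)
0.333 * 156 = 51.948
0.667 * 27 = 18.009
EU = 51.948 + 18.009
= 69.96


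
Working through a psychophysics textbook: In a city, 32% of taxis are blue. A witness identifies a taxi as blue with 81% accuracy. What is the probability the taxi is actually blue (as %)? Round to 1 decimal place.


P(blue | says blue) = P(says blue | blue)*P(blue) / [P(says blue | blue)*P(blue) + P(says blue | not blue)*P(not blue)]
Numerator = 0.81 * 0.32 = 0.2592
False identification = 0.19 * 0.68 = 0.1292
P = 0.2592 / (0.2592 + 0.1292)
= 0.2592 / 0.3884
As percentage = 66.7


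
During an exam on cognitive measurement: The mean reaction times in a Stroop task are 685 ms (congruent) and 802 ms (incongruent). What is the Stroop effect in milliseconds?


Stroop effect = RT(incongruent) - RT(congruent)
= 802 - 685
= 117 ms


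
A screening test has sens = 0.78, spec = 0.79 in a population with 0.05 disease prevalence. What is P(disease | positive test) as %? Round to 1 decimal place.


PPV = (sens * prev) / (sens * prev + (1-spec) * (1-prev))
Numerator = 0.78 * 0.05 = 0.039
P(positive and no disease) = (1 - spec) * (1 - prev) = (1 - 0.79) * (1 - 0.05) = 0.1995
Denominator = 0.039 + 0.1995 = 0.2385
PPV = 0.039 / 0.2385 = 0.163522
As percentage = 16.4


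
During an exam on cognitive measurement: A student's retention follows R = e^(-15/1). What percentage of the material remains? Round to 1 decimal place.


R = e^(-t/S)
-t/S = -15/1 = -15.0
R = e^(-15.0) = 0.0
Percentage = 0.0 * 100
= 0.0


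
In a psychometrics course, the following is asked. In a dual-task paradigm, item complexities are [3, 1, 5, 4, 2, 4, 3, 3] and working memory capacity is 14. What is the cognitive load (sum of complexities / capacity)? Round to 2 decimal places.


Total complexity = 3 + 1 + 5 + 4 + 2 + 4 + 3 + 3 = 25
Load = total / capacity = 25 / 14
= 1.79


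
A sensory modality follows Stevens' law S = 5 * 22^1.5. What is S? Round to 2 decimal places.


S = 5 * 22^1.5
22^1.5 = 103.1891
S = 5 * 103.1891
= 515.95


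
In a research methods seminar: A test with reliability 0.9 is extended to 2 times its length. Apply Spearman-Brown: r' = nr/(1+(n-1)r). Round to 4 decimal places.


r_new = n*r / (1 + (n-1)*r)
Numerator = 2 * 0.9 = 1.8
Denominator = 1 + 1 * 0.9 = 1.9
r_new = 1.8 / 1.9
= 0.9474


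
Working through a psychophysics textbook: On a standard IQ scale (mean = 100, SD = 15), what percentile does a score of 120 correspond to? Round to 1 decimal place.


z = (IQ - mean) / SD
z = (120 - 100) / 15 = 1.3333
Percentile = Phi(1.3333) * 100
Phi(1.3333) = 0.908783
= 90.9


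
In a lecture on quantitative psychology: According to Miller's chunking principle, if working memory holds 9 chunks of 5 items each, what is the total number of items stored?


Total items = chunks * items_per_chunk
= 9 * 5
= 45


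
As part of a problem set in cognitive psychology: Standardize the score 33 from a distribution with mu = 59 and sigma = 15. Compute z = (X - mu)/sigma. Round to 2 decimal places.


z = (X - mu) / sigma
= (33 - 59) / 15
= -26 / 15
= -1.73


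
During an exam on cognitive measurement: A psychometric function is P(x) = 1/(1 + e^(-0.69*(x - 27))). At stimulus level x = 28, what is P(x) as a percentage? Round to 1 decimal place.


P(x) = 1/(1 + e^(-0.69*(28 - 27)))
Exponent = -0.69 * 1 = -0.69
e^(-0.69) = 0.501576
P = 1/(1 + 0.501576) = 0.665967
Percentage = 66.6


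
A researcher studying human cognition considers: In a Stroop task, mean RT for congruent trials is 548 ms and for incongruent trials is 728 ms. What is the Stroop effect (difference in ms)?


Stroop effect = RT(incongruent) - RT(congruent)
= 728 - 548
= 180 ms


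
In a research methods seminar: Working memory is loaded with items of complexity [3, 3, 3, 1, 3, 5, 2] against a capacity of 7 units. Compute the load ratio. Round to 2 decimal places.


Total complexity = 3 + 3 + 3 + 1 + 3 + 5 + 2 = 20
Load = total / capacity = 20 / 7
= 2.86


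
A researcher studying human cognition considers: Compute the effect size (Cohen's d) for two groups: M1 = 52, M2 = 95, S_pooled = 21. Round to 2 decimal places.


Cohen's d = (M1 - M2) / S_pooled
= (52 - 95) / 21
= -43 / 21
= -2.05


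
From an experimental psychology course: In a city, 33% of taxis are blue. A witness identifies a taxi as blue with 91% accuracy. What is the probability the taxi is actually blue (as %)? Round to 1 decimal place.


P(blue | says blue) = P(says blue | blue)*P(blue) / [P(says blue | blue)*P(blue) + P(says blue | not blue)*P(not blue)]
Numerator = 0.91 * 0.33 = 0.3003
False identification = 0.09 * 0.67 = 0.0603
P = 0.3003 / (0.3003 + 0.0603)
= 0.3003 / 0.3606
As percentage = 83.3


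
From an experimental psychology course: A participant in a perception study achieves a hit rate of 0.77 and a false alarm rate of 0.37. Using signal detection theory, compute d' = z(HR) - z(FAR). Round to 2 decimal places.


d' = z(HR) - z(FAR)
z(0.77) = 0.7388
z(0.37) = -0.3319
d' = 0.7388 - -0.3319
= 1.07


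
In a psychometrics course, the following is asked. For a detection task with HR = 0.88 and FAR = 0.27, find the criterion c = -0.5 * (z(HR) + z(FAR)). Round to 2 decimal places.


c = -0.5 * (z(HR) + z(FAR))
z(0.88) = 1.175
z(0.27) = -0.6128
c = -0.5 * (1.175 + -0.6128)
= -0.5 * 0.5622
= -0.28


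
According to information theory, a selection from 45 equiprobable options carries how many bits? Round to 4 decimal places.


H = log2(n)
H = log2(45)
= 5.4919


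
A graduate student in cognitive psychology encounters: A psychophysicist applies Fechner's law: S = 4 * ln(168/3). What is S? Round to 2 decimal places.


S = 4 * ln(168/3)
I/I0 = 56.0
ln(56.0) = 4.0254
S = 4 * 4.0254
= 16.10


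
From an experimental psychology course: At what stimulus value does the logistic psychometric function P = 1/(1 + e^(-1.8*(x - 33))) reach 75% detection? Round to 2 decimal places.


At P = 0.75: 0.75 = 1/(1 + e^(-k*(x-x0)))
Solving: e^(-k*(x-x0)) = 1/3
x = x0 + ln(3)/k
ln(3) = 1.0986
x = 33 + 1.0986/1.8
= 33 + 0.6103
= 33.61
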